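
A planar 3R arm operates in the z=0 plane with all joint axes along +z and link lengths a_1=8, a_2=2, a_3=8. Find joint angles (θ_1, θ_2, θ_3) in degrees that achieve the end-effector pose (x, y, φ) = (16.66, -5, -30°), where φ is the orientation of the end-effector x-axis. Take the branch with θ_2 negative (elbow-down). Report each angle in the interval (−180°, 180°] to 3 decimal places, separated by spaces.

wrist centre = target − a_3·(cos φ, sin φ) = (9.7318, -1.0000)
cos θ_2 = (95.7079−8²−2²)/(2·8·2) = 0.8659; θ_2 = -30.0177° (elbow-down)
β = atan2(-1.0000,9.7318) = -5.8669°; ψ = atan2(-1.0005,9.7317) = -5.8700°
θ_1 = β − ψ = 0.0032°
θ_3 = φ − θ_1 − θ_2 = 0.0146° (wrapped to (-180°,180°])

0.003 -30.018 0.015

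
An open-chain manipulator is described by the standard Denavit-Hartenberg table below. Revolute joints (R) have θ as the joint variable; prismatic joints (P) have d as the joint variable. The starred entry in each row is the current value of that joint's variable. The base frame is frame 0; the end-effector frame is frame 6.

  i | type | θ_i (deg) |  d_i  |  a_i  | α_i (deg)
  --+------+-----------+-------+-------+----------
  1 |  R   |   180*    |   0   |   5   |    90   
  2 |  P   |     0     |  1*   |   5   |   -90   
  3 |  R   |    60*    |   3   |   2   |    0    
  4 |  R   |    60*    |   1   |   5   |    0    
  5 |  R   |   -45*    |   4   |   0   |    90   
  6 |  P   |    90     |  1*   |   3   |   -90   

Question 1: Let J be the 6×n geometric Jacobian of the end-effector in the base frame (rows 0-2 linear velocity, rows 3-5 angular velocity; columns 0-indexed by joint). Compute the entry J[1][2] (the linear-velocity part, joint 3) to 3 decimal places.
axis z_2 = (0.0000,0.0000,1.0000); lever o_n−o_2 = (0.5341,-5.8034,11.0000)
cross product → J_v[:, 2] = (5.8034,0.5341,-0.0000)
J_ω[:, 2] = z_2
entry J[1][2] = 0.5341

0.534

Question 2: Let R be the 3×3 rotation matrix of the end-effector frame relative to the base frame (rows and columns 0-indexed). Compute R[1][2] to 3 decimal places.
End-effector z-axis (col 2 of R) = (0.2588,0.9659,0.0000)
R[1][2] = 0.9659

0.966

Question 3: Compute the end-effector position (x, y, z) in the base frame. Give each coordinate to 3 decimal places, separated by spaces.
-9.466 -4.803 11.000

after link 1: o_1 = (-5.0000, 0.0000, 0.0000)
after link 2: o_2 = (-10.0000, 1.0000, 0.0000)
after link 3: o_3 = (-11.0000, -0.7321, 3.0000)
after link 4: o_4 = (-8.5000, -5.0622, 4.0000)
after link 5: o_5 = (-8.5000, -5.0622, 8.0000)
after link 6: o_6 = (-9.4659, -4.8034, 11.0000)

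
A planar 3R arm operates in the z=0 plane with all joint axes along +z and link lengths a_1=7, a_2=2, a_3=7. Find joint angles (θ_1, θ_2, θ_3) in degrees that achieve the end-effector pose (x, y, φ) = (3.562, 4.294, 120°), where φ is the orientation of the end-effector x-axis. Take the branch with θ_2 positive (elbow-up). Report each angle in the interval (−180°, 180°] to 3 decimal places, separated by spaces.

-30.002 90.003 59.999

wrist centre = target − a_3·(cos φ, sin φ) = (7.0620, -1.7682)
cos θ_2 = (52.9983−7²−2²)/(2·7·2) = -0.0001; θ_2 = 90.0035° (elbow-up)
β = atan2(-1.7682,7.0620) = -14.0567°; ψ = atan2(2.0000,6.9999) = 15.9457°
θ_1 = β − ψ = -30.0023°
θ_3 = φ − θ_1 − θ_2 = 59.9989° (wrapped to (-180°,180°])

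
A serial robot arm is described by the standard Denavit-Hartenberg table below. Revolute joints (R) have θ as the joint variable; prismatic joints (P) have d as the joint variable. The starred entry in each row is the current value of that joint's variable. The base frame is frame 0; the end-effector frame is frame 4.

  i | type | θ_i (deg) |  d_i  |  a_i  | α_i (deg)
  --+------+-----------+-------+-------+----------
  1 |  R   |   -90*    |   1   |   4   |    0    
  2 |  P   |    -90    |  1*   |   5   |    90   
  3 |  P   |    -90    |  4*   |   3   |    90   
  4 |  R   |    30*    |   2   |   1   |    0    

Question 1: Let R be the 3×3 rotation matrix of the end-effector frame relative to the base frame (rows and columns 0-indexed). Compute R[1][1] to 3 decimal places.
End-effector y-axis (col 1 of R) = (-0.0000,0.8660,0.5000)
R[1][1] = 0.8660

0.866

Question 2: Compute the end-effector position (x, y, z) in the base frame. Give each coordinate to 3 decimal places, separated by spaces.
-3.000 0.500 -1.866

after link 1: o_1 = (0.0000, -4.0000, 1.0000)
after link 2: o_2 = (-5.0000, -4.0000, 2.0000)
after link 3: o_3 = (-5.0000, -0.0000, -1.0000)
after link 4: o_4 = (-3.0000, 0.5000, -1.8660)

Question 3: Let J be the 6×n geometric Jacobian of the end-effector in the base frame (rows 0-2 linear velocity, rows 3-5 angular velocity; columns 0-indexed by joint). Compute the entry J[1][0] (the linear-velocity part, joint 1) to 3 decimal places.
-3.000

axis z_0 = ẑ; lever o_n−o_0 = (-3.0000,0.5000,-1.8660)
cross product → J_v[:, 0] = (-0.5000,-3.0000,0.0000)
J_ω[:, 0] = z_0
entry J[1][0] = -3.0000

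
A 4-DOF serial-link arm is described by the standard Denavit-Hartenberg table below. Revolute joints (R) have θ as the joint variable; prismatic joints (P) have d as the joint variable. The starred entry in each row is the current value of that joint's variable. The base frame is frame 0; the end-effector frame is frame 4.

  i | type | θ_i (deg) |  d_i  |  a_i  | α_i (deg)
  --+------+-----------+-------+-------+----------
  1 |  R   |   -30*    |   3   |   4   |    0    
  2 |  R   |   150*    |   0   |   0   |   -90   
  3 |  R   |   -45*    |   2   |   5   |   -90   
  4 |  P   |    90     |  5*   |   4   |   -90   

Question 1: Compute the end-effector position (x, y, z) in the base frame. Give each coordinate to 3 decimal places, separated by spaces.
1.661 5.124 3.000

after link 1: o_1 = (3.4641, -2.0000, 3.0000)
after link 2: o_2 = (3.4641, -2.0000, 3.0000)
after link 3: o_3 = (-0.0357, 0.0619, 6.5355)
after link 4: o_4 = (1.6606, 5.1237, 3.0000)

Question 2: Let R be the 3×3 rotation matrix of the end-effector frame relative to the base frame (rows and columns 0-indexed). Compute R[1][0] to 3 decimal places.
0.500

End-effector x-axis (col 0 of R) = (0.8660,0.5000,-0.0000)
R[1][0] = 0.5000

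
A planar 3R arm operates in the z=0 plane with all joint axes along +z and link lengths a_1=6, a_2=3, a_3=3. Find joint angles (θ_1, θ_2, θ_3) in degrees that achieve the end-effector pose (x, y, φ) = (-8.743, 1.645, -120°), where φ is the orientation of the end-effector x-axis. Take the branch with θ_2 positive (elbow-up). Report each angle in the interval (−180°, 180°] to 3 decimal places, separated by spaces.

135.005 44.980 60.015

wrist centre = target − a_3·(cos φ, sin φ) = (-7.2430, 4.2431)
cos θ_2 = (70.4647−6²−3²)/(2·6·3) = 0.7074; θ_2 = 44.9800° (elbow-up)
β = atan2(4.2431,-7.2430) = 149.6375°; ψ = atan2(2.1206,8.1221) = 14.6326°
θ_1 = β − ψ = 135.0049°
θ_3 = φ − θ_1 − θ_2 = 60.0152° (wrapped to (-180°,180°])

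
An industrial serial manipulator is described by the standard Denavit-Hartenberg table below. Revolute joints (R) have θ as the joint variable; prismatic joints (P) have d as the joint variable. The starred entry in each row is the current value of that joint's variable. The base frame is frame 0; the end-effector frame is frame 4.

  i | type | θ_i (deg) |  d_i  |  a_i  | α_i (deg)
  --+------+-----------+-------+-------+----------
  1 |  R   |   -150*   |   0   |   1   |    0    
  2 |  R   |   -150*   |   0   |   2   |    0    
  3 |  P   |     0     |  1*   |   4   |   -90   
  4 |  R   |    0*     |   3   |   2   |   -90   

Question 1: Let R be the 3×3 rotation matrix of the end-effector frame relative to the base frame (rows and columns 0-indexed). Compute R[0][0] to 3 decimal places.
0.500

End-effector x-axis (col 0 of R) = (0.5000,0.8660,0.0000)
R[0][0] = 0.5000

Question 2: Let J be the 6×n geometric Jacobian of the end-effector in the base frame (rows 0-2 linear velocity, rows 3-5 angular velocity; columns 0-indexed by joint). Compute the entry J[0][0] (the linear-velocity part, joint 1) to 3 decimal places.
-7.928

axis z_0 = ẑ; lever o_n−o_0 = (0.5359,7.9282,1.0000)
cross product → J_v[:, 0] = (-7.9282,0.5359,0.0000)
J_ω[:, 0] = z_0
entry J[0][0] = -7.9282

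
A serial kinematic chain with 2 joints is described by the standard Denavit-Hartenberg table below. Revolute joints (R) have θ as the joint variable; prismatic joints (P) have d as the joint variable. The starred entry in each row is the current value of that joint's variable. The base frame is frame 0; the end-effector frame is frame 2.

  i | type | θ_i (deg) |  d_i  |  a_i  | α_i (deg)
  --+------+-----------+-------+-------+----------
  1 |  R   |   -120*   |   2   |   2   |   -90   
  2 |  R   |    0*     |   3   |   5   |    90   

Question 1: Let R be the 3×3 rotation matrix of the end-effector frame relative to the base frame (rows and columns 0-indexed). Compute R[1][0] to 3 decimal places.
End-effector x-axis (col 0 of R) = (-0.5000,-0.8660,0.0000)
R[1][0] = -0.8660

-0.866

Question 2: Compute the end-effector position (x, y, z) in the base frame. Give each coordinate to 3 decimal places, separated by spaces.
after link 1: o_1 = (-1.0000, -1.7321, 2.0000)
after link 2: o_2 = (-0.9019, -7.5622, 2.0000)

-0.902 -7.562 2.000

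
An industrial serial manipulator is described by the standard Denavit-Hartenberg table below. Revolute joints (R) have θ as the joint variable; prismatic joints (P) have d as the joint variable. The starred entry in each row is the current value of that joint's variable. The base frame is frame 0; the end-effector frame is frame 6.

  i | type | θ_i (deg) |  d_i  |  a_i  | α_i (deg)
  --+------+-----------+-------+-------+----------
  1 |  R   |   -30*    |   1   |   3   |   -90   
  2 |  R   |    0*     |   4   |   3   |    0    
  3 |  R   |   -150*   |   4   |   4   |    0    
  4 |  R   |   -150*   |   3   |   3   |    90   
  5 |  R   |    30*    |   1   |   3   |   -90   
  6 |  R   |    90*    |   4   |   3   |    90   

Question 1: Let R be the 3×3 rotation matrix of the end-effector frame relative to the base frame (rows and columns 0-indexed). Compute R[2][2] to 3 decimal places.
-0.750

End-effector z-axis (col 2 of R) = (0.6250,0.2165,-0.7500)
R[2][2] = -0.7500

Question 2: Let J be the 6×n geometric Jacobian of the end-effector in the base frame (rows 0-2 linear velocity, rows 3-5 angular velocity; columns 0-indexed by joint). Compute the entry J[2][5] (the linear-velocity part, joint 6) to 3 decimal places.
axis z_5 = (0.2165,0.8750,0.4330); lever o_n−o_5 = (-1.3840,4.7990,0.2321)
cross product → J_v[:, 5] = (-1.8750,-0.6495,2.2500)
J_ω[:, 5] = z_5
entry J[2][5] = 2.2500

2.250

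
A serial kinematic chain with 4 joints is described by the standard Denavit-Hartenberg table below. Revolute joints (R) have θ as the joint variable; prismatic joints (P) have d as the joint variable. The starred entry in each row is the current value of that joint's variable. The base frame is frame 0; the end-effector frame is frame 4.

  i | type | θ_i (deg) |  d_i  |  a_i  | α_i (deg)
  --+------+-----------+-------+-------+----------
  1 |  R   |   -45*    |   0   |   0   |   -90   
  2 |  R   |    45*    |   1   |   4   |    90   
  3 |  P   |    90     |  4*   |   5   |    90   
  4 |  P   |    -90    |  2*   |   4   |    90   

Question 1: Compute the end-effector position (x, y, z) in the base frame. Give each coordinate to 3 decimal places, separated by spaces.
7.243 1.243 -4.243

after link 1: o_1 = (0.0000, 0.0000, 0.0000)
after link 2: o_2 = (2.7071, -1.2929, -2.8284)
after link 3: o_3 = (8.2426, 0.2426, 0.0000)
after link 4: o_4 = (7.2426, 1.2426, -4.2426)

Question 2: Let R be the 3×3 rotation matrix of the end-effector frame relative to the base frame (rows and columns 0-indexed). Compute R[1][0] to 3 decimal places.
End-effector x-axis (col 0 of R) = (-0.5000,0.5000,-0.7071)
R[1][0] = 0.5000

0.500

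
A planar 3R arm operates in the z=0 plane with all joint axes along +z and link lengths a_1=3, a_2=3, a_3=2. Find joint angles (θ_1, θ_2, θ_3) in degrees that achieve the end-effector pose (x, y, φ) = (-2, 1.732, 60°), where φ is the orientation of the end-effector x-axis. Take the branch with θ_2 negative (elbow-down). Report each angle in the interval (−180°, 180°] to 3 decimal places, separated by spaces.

-119.999 -120.000 -60.001

wrist centre = target − a_3·(cos φ, sin φ) = (-3.0000, -0.0001)
cos θ_2 = (9.0000−3²−3²)/(2·3·3) = -0.5000; θ_2 = -120.0000° (elbow-down)
β = atan2(-0.0001,-3.0000) = -179.9990°; ψ = atan2(-2.5981,1.5000) = -60.0000°
θ_1 = β − ψ = -119.9990°
θ_3 = φ − θ_1 − θ_2 = -60.0010° (wrapped to (-180°,180°])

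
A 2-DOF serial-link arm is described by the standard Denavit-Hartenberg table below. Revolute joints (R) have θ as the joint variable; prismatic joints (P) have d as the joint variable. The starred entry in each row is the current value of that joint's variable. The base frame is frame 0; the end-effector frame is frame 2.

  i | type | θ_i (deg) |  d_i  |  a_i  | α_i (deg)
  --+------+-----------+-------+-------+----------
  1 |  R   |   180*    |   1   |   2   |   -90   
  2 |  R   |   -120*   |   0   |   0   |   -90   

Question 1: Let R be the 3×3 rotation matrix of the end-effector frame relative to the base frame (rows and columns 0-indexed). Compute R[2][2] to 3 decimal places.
0.500

End-effector z-axis (col 2 of R) = (-0.8660,0.0000,0.5000)
R[2][2] = 0.5000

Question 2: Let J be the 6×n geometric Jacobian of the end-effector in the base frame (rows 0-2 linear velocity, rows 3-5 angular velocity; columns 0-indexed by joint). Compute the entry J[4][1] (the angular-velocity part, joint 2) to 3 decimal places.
axis z_1 = (-0.0000,-1.0000,0.0000); lever o_n−o_1 = (0.0000,0.0000,0.0000)
cross product → J_v[:, 1] = (-0.0000,0.0000,0.0000)
J_ω[:, 1] = z_1
entry J[4][1] = -1.0000

-1.000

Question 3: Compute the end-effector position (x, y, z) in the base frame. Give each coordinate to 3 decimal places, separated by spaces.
-2.000 0.000 1.000

after link 1: o_1 = (-2.0000, 0.0000, 1.0000)
after link 2: o_2 = (-2.0000, 0.0000, 1.0000)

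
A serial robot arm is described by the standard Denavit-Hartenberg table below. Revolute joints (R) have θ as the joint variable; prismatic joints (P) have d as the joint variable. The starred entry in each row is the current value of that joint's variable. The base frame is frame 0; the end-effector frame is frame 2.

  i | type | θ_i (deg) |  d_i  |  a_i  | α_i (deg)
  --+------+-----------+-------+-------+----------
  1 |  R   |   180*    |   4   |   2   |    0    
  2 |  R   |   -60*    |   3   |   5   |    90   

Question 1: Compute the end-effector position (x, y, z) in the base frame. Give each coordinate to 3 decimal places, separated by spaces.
after link 1: o_1 = (-2.0000, 0.0000, 4.0000)
after link 2: o_2 = (-4.5000, 4.3301, 7.0000)

-4.500 4.330 7.000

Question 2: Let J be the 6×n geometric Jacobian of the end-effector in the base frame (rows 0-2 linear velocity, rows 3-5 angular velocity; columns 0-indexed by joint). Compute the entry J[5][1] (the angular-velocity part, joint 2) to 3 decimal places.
axis z_1 = (0.0000,0.0000,1.0000); lever o_n−o_1 = (-2.5000,4.3301,3.0000)
cross product → J_v[:, 1] = (-4.3301,-2.5000,0.0000)
J_ω[:, 1] = z_1
entry J[5][1] = 1.0000

1.000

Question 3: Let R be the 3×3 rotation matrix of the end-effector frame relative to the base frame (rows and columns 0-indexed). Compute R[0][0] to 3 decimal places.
End-effector x-axis (col 0 of R) = (-0.5000,0.8660,0.0000)
R[0][0] = -0.5000

-0.500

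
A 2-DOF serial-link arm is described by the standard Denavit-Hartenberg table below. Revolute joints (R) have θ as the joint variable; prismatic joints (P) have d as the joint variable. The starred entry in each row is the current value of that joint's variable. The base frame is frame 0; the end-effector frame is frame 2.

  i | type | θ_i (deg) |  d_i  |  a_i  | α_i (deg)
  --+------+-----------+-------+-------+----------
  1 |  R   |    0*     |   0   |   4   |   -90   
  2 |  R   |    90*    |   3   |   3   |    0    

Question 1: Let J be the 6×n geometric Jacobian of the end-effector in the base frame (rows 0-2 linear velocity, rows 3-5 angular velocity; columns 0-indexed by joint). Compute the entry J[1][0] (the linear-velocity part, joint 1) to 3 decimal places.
axis z_0 = ẑ; lever o_n−o_0 = (4.0000,3.0000,-3.0000)
cross product → J_v[:, 0] = (-3.0000,4.0000,0.0000)
J_ω[:, 0] = z_0
entry J[1][0] = 4.0000

4.000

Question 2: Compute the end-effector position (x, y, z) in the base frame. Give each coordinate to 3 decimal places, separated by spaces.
4.000 3.000 -3.000

after link 1: o_1 = (4.0000, 0.0000, 0.0000)
after link 2: o_2 = (4.0000, 3.0000, -3.0000)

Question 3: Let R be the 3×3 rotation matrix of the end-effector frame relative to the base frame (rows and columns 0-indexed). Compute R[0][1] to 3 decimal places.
End-effector y-axis (col 1 of R) = (-1.0000,0.0000,-0.0000)
R[0][1] = -1.0000

-1.000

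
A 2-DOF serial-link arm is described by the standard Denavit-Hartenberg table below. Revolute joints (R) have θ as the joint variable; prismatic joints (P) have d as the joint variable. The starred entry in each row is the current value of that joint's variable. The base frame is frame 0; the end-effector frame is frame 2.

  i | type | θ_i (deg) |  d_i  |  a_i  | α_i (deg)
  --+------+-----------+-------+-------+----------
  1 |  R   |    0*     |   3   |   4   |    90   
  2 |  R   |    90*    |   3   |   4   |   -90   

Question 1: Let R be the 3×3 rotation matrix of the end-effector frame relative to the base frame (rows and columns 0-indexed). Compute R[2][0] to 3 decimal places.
End-effector x-axis (col 0 of R) = (0.0000,0.0000,1.0000)
R[2][0] = 1.0000

1.000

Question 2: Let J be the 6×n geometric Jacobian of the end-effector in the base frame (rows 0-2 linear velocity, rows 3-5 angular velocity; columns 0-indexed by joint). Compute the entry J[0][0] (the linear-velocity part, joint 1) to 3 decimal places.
3.000

axis z_0 = ẑ; lever o_n−o_0 = (4.0000,-3.0000,7.0000)
cross product → J_v[:, 0] = (3.0000,4.0000,-0.0000)
J_ω[:, 0] = z_0
entry J[0][0] = 3.0000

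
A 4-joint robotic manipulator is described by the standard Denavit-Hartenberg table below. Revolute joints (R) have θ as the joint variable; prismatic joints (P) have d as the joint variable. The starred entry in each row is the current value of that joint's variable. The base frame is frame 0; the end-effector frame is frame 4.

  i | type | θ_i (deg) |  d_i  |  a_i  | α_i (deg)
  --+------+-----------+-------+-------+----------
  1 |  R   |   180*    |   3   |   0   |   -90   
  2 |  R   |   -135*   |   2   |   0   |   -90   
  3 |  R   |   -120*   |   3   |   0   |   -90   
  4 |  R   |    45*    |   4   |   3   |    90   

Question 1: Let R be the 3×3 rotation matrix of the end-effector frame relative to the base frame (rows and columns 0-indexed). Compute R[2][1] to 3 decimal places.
0.612

End-effector y-axis (col 1 of R) = (0.6124,-0.5000,0.6124)
R[2][1] = 0.6124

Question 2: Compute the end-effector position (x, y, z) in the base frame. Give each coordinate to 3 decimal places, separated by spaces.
1.078 -5.837 5.321

after link 1: o_1 = (0.0000, 0.0000, 3.0000)
after link 2: o_2 = (-0.0000, -2.0000, 3.0000)
after link 3: o_3 = (-2.1213, -2.0000, 5.1213)
after link 4: o_4 = (1.0782, -5.8371, 5.3208)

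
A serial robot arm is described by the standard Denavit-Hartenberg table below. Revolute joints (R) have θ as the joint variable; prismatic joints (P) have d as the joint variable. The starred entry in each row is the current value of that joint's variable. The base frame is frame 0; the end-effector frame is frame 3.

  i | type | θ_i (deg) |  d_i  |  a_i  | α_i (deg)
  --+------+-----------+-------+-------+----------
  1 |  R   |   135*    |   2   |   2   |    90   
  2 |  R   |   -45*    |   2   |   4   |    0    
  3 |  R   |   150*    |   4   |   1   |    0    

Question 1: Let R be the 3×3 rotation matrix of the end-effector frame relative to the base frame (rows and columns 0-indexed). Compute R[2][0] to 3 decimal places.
End-effector x-axis (col 0 of R) = (0.1830,-0.1830,0.9659)
R[2][0] = 0.9659

0.966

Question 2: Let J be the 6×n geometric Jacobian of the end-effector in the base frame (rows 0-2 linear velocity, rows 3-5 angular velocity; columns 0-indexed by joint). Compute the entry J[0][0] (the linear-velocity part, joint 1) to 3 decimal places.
-7.474

axis z_0 = ẑ; lever o_n−o_0 = (1.0114,7.4738,0.1375)
cross product → J_v[:, 0] = (-7.4738,1.0114,0.0000)
J_ω[:, 0] = z_0
entry J[0][0] = -7.4738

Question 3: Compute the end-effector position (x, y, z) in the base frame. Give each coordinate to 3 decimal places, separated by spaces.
after link 1: o_1 = (-1.4142, 1.4142, 2.0000)
after link 2: o_2 = (-2.0000, 4.8284, -0.8284)
after link 3: o_3 = (1.0114, 7.4738, 0.1375)

1.011 7.474 0.137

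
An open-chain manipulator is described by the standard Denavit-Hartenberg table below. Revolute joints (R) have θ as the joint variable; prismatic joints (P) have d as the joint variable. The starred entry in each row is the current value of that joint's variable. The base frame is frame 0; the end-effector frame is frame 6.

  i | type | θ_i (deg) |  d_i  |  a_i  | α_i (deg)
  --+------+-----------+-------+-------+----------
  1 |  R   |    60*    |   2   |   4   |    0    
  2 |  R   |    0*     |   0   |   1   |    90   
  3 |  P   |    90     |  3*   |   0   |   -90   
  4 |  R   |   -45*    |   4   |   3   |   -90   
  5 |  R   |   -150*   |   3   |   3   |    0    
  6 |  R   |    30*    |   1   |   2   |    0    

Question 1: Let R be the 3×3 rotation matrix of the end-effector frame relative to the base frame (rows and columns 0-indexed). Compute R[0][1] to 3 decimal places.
End-effector y-axis (col 1 of R) = (0.2803,-0.7392,0.6124)
R[0][1] = 0.2803

0.280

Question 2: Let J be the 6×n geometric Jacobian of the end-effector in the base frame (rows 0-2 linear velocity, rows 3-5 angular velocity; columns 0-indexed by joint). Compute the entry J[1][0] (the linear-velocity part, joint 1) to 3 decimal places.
-1.334

axis z_0 = ẑ; lever o_n−o_0 = (-1.3337,-1.8073,4.4055)
cross product → J_v[:, 0] = (1.8073,-1.3337,0.0000)
J_ω[:, 0] = z_0
entry J[1][0] = -1.3337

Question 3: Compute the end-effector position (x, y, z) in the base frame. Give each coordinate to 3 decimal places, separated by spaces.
after link 1: o_1 = (2.0000, 3.4641, 2.0000)
after link 2: o_2 = (2.5000, 4.3301, 2.0000)
after link 3: o_3 = (5.0981, 2.8301, 2.0000)
after link 4: o_4 = (4.9352, -1.6946, 4.1213)
after link 5: o_5 = (0.7571, -1.0145, 4.4055)
after link 6: o_6 = (-1.3337, -1.8073, 4.4055)

-1.334 -1.807 4.406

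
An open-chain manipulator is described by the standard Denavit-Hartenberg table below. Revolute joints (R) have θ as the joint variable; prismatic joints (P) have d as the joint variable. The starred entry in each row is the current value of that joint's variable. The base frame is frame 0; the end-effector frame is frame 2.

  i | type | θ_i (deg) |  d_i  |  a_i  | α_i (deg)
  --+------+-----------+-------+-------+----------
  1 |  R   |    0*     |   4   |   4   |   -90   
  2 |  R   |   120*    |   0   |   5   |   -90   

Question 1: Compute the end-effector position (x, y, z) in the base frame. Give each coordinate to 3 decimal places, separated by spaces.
after link 1: o_1 = (4.0000, 0.0000, 4.0000)
after link 2: o_2 = (1.5000, 0.0000, -0.3301)

1.500 0.000 -0.330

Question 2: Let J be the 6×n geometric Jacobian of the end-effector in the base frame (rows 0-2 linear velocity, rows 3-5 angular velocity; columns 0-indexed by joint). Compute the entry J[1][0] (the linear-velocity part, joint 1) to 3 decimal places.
axis z_0 = ẑ; lever o_n−o_0 = (1.5000,0.0000,-0.3301)
cross product → J_v[:, 0] = (-0.0000,1.5000,0.0000)
J_ω[:, 0] = z_0
entry J[1][0] = 1.5000

1.500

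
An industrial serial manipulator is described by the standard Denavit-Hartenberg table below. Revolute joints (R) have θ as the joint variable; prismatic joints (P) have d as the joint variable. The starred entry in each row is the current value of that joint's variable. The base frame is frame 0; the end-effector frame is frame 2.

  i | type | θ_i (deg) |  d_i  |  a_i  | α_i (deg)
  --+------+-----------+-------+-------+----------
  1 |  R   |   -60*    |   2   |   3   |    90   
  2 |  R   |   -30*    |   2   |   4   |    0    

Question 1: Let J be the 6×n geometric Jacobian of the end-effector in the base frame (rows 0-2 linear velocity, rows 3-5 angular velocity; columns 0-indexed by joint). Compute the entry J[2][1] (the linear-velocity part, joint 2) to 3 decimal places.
3.464

axis z_1 = (-0.8660,-0.5000,0.0000); lever o_n−o_1 = (0.0000,-4.0000,-2.0000)
cross product → J_v[:, 1] = (1.0000,-1.7321,3.4641)
J_ω[:, 1] = z_1
entry J[2][1] = 3.4641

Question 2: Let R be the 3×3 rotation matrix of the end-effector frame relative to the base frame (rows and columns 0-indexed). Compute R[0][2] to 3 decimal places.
End-effector z-axis (col 2 of R) = (-0.8660,-0.5000,0.0000)
R[0][2] = -0.8660

-0.866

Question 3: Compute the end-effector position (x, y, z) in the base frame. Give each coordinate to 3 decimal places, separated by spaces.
after link 1: o_1 = (1.5000, -2.5981, 2.0000)
after link 2: o_2 = (1.5000, -6.5981, 0.0000)

1.500 -6.598 0.000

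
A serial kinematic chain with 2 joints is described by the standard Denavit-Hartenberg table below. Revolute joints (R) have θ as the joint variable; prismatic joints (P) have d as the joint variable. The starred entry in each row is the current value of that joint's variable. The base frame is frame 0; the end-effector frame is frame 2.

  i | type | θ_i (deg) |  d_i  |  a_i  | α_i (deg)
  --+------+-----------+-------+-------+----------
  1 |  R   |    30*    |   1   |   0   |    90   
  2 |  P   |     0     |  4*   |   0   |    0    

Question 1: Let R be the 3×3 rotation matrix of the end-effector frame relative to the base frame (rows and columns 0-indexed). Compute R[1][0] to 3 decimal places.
End-effector x-axis (col 0 of R) = (0.8660,0.5000,0.0000)
R[1][0] = 0.5000

0.500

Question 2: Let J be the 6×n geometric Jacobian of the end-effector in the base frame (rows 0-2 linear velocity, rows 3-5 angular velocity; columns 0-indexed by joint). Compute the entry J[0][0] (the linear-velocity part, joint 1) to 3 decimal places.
3.464

axis z_0 = ẑ; lever o_n−o_0 = (2.0000,-3.4641,1.0000)
cross product → J_v[:, 0] = (3.4641,2.0000,-0.0000)
J_ω[:, 0] = z_0
entry J[0][0] = 3.4641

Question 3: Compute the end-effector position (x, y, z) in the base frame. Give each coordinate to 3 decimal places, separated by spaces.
after link 1: o_1 = (0.0000, 0.0000, 1.0000)
after link 2: o_2 = (2.0000, -3.4641, 1.0000)

2.000 -3.464 1.000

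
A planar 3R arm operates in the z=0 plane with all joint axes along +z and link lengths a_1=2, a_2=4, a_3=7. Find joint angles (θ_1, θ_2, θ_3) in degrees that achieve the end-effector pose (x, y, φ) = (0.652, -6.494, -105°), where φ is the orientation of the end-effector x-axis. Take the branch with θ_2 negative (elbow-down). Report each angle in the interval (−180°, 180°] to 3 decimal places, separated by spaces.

132.424 -150.015 -87.409

wrist centre = target − a_3·(cos φ, sin φ) = (2.4637, 0.2675)
cos θ_2 = (6.1415−2²−4²)/(2·2·4) = -0.8662; θ_2 = -150.0148° (elbow-down)
β = atan2(0.2675,2.4637) = 6.1962°; ψ = atan2(-1.9991,-1.4646) = -126.2279°
θ_1 = β − ψ = 132.4241°
θ_3 = φ − θ_1 − θ_2 = -87.4093° (wrapped to (-180°,180°])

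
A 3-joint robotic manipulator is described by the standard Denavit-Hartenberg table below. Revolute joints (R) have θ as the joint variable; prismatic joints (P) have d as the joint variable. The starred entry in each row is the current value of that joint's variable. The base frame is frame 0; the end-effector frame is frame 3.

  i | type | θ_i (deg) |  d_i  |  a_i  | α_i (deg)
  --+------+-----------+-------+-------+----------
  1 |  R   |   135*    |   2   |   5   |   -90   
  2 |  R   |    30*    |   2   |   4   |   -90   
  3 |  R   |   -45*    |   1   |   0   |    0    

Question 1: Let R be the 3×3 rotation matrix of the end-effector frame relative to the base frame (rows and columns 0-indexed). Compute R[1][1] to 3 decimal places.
0.933

End-effector y-axis (col 1 of R) = (0.0670,0.9330,-0.3536)
R[1][1] = 0.9330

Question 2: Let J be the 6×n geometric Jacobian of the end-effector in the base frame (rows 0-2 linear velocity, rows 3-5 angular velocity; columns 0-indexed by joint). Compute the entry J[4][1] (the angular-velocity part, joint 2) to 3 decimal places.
-0.707

axis z_1 = (-0.7071,-0.7071,0.0000); lever o_n−o_1 = (-3.5101,0.6817,-2.8660)
cross product → J_v[:, 1] = (2.0266,-2.0266,-2.9641)
J_ω[:, 1] = z_1
entry J[4][1] = -0.7071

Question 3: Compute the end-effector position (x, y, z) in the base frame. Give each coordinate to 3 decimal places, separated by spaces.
after link 1: o_1 = (-3.5355, 3.5355, 2.0000)
after link 2: o_2 = (-7.3992, 4.5708, 0.0000)
after link 3: o_3 = (-7.0457, 4.2173, -0.8660)

-7.046 4.217 -0.866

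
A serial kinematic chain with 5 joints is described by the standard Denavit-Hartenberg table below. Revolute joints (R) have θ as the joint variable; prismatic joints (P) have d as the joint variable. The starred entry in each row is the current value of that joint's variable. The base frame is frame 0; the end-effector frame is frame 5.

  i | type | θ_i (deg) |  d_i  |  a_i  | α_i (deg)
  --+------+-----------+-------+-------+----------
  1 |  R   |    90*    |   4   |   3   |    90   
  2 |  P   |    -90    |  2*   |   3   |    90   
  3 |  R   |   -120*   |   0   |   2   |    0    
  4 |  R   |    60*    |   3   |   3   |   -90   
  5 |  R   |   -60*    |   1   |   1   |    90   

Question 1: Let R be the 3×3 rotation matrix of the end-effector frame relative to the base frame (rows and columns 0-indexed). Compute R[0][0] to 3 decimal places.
-0.433

End-effector x-axis (col 0 of R) = (-0.4330,-0.8660,-0.2500)
R[0][0] = -0.4330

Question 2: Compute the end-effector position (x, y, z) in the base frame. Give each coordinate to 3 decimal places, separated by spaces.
after link 1: o_1 = (0.0000, 3.0000, 4.0000)
after link 2: o_2 = (2.0000, 3.0000, 1.0000)
after link 3: o_3 = (0.2679, 3.0000, 2.0000)
after link 4: o_4 = (-2.3301, 0.0000, 0.5000)
after link 5: o_5 = (-2.2631, -0.8660, -0.6160)

-2.263 -0.866 -0.616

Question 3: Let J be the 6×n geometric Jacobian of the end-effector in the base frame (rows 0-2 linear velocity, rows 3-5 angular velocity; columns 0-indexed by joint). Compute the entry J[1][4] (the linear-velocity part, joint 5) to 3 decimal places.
axis z_4 = (0.5000,-0.0000,-0.8660); lever o_n−o_4 = (0.0670,-0.8660,-1.1160)
cross product → J_v[:, 4] = (-0.7500,0.5000,-0.4330)
J_ω[:, 4] = z_4
entry J[1][4] = 0.5000

0.500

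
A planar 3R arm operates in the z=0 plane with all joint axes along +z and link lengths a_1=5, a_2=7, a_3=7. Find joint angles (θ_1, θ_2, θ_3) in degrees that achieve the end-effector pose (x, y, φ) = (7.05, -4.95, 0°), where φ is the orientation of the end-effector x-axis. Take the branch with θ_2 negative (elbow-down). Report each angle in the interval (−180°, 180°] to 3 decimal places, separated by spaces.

-0.006 -134.997 135.003

wrist centre = target − a_3·(cos φ, sin φ) = (0.0500, -4.9500)
cos θ_2 = (24.5050−5²−7²)/(2·5·7) = -0.7071; θ_2 = -134.9971° (elbow-down)
β = atan2(-4.9500,0.0500) = -89.4213°; ψ = atan2(-4.9500,0.0505) = -89.4155°
θ_1 = β − ψ = -0.0058°
θ_3 = φ − θ_1 − θ_2 = 135.0029° (wrapped to (-180°,180°])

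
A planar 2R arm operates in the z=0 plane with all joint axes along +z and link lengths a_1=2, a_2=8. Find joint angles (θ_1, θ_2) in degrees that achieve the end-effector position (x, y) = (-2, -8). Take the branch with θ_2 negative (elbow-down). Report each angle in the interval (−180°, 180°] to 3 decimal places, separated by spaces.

-28.072 -90.000

cos θ_2 = (68.0000−2²−8²)/(2·2·8) = 0.0000; θ_2 = -90.0000° (elbow-down)
β = atan2(-8.0000,-2.0000) = -104.0362°; ψ = atan2(-8.0000,2.0000) = -75.9638°
θ_1 = β − ψ = -28.0725°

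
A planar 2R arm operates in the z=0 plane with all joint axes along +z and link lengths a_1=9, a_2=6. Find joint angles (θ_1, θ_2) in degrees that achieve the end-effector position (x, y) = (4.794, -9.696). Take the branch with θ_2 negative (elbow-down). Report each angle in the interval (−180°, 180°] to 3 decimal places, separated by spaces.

cos θ_2 = (116.9949−9²−6²)/(2·9·6) = -0.0000; θ_2 = -90.0027° (elbow-down)
β = atan2(-9.6960,4.7940) = -63.6908°; ψ = atan2(-6.0000,8.9997) = -33.6909°
θ_1 = β − ψ = -29.9999°

-30.000 -90.003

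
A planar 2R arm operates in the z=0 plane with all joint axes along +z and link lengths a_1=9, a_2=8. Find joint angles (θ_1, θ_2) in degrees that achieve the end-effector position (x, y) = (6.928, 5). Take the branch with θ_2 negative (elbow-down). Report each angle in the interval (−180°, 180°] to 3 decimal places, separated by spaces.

90.001 -120.001

cos θ_2 = (72.9972−9²−8²)/(2·9·8) = -0.5000; θ_2 = -120.0013° (elbow-down)
β = atan2(5.0000,6.9280) = 35.8183°; ψ = atan2(-6.9281,4.9998) = -54.1830°
θ_1 = β − ψ = 90.0013°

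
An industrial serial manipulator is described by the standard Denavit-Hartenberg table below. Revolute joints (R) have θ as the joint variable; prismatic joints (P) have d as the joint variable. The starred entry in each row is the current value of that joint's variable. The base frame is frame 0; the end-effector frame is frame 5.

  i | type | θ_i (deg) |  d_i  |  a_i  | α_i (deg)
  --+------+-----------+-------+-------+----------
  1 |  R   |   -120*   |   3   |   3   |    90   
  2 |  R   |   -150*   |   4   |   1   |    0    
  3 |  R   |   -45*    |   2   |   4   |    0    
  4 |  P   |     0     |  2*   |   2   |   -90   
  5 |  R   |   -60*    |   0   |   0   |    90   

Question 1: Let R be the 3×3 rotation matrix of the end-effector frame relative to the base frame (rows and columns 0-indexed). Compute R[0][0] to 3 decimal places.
End-effector x-axis (col 0 of R) = (-0.5085,0.8513,0.1294)
R[0][0] = -0.5085

-0.509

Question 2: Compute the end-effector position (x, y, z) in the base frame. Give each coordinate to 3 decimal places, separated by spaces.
after link 1: o_1 = (-1.5000, -2.5981, 3.0000)
after link 2: o_2 = (-4.5311, 0.1519, 2.5000)
after link 3: o_3 = (-4.3313, 4.4980, 3.5353)
after link 4: o_4 = (-5.0974, 7.1710, 4.0529)
after link 5: o_5 = (-5.0974, 7.1710, 4.0529)

-5.097 7.171 4.053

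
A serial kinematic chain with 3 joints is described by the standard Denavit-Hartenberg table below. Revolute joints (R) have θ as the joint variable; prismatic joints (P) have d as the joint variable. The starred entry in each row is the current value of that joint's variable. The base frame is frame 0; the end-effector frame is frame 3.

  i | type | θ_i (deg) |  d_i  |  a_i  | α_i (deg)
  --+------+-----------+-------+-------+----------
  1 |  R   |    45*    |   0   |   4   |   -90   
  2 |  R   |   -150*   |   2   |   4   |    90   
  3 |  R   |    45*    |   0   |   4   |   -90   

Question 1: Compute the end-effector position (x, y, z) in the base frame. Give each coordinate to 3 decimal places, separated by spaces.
after link 1: o_1 = (2.8284, 2.8284, 0.0000)
after link 2: o_2 = (-1.0353, 1.7932, 2.0000)
after link 3: o_3 = (-4.7673, 2.0611, 3.4142)

-4.767 2.061 3.414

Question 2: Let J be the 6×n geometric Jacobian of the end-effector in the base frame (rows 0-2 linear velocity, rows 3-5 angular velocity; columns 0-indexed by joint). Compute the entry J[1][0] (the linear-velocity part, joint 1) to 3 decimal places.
-4.767

axis z_0 = ẑ; lever o_n−o_0 = (-4.7673,2.0611,3.4142)
cross product → J_v[:, 0] = (-2.0611,-4.7673,0.0000)
J_ω[:, 0] = z_0
entry J[1][0] = -4.7673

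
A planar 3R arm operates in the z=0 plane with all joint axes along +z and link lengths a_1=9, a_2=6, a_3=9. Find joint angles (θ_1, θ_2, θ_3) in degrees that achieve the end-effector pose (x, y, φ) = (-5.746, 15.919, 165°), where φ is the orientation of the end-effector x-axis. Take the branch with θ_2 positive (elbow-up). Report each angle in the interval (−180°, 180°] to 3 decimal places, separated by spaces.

59.998 45.002 60.000

wrist centre = target − a_3·(cos φ, sin φ) = (2.9473, 13.5896)
cos θ_2 = (193.3648−9²−6²)/(2·9·6) = 0.7071; θ_2 = 45.0021° (elbow-up)
β = atan2(13.5896,2.9473) = 77.7631°; ψ = atan2(4.2428,13.2425) = 17.7651°
θ_1 = β − ψ = 59.9981°
θ_3 = φ − θ_1 − θ_2 = 59.9999° (wrapped to (-180°,180°])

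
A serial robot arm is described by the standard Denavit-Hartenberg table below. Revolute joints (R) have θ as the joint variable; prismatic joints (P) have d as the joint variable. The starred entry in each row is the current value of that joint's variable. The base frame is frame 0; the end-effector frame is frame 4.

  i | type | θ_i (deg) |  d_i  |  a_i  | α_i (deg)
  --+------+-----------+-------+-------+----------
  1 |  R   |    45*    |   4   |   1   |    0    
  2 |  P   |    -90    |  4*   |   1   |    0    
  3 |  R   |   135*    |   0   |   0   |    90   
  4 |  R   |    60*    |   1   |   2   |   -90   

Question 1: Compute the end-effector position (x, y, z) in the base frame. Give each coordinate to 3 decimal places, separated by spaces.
after link 1: o_1 = (0.7071, 0.7071, 4.0000)
after link 2: o_2 = (1.4142, -0.0000, 8.0000)
after link 3: o_3 = (1.4142, -0.0000, 8.0000)
after link 4: o_4 = (2.4142, 1.0000, 9.7321)

2.414 1.000 9.732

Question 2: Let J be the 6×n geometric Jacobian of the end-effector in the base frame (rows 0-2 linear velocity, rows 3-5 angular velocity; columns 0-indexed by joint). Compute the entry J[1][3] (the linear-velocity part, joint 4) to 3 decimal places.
-1.732

axis z_3 = (1.0000,-0.0000,0.0000); lever o_n−o_3 = (1.0000,1.0000,1.7321)
cross product → J_v[:, 3] = (-0.0000,-1.7321,1.0000)
J_ω[:, 3] = z_3
entry J[1][3] = -1.7321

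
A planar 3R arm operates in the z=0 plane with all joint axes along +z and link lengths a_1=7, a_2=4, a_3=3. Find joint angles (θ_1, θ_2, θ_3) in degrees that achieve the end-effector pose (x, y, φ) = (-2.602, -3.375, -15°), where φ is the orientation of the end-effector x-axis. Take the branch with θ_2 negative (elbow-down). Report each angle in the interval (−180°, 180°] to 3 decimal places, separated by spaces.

wrist centre = target − a_3·(cos φ, sin φ) = (-5.4998, -2.5985)
cos θ_2 = (37.0000−7²−4²)/(2·7·4) = -0.5000; θ_2 = -120.0000° (elbow-down)
β = atan2(-2.5985,-5.4998) = -154.7101°; ψ = atan2(-3.4641,5.0000) = -34.7150°
θ_1 = β − ψ = -119.9951°
θ_3 = φ − θ_1 − θ_2 = -135.0048° (wrapped to (-180°,180°])

-119.995 -120.000 -135.005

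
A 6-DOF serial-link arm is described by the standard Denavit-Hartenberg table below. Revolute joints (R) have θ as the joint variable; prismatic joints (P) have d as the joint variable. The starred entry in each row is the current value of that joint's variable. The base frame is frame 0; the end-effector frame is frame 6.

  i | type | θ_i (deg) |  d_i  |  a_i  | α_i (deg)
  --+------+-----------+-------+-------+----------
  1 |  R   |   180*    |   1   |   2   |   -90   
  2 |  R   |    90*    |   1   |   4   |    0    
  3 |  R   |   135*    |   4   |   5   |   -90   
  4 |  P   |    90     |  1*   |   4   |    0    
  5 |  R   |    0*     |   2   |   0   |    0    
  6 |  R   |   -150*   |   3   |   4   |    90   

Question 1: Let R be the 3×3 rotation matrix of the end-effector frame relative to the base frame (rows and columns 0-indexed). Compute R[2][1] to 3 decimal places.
End-effector y-axis (col 1 of R) = (-0.7071,0.0000,0.7071)
R[2][1] = 0.7071

0.707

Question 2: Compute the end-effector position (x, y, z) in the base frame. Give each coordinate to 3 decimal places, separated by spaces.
-1.293 -4.464 6.192

after link 1: o_1 = (-2.0000, 0.0000, 1.0000)
after link 2: o_2 = (-2.0000, -1.0000, -3.0000)
after link 3: o_3 = (1.5355, -5.0000, 0.5355)
after link 4: o_4 = (0.8284, -1.0000, 1.2426)
after link 5: o_5 = (-0.5858, -1.0000, 2.6569)
after link 6: o_6 = (-1.2929, -4.4641, 6.1924)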